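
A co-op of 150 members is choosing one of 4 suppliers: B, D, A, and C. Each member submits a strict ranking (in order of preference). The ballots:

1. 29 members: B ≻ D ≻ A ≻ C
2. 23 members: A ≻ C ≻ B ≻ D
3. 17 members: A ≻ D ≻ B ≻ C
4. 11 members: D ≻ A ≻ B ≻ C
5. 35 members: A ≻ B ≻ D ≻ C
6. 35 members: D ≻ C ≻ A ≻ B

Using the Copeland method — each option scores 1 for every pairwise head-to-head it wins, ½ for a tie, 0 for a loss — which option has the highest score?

A

B: beats D and C; loses to A → score 2.
D: beats C; ties A; loses to B → score 1.5.
A: beats B and C; ties D → score 2.5.
C: loses to B, D, and A → score 0.
A has the best pairwise record.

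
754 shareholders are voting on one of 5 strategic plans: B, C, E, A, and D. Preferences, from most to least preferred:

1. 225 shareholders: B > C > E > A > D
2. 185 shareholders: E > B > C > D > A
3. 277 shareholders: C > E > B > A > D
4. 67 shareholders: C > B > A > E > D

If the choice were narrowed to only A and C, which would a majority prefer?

C

Voters preferring A to C: 0; preferring C to A: 754.
C wins the head-to-head.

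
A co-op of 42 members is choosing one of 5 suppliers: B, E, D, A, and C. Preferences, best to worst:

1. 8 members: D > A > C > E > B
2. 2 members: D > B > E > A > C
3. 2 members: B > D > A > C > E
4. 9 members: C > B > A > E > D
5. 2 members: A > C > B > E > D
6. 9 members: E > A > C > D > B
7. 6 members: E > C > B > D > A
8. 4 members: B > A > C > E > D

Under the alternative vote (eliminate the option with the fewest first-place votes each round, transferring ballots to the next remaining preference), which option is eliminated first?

A

Round 1: B 6, E 15, D 10, A 2, C 9. Eliminate A.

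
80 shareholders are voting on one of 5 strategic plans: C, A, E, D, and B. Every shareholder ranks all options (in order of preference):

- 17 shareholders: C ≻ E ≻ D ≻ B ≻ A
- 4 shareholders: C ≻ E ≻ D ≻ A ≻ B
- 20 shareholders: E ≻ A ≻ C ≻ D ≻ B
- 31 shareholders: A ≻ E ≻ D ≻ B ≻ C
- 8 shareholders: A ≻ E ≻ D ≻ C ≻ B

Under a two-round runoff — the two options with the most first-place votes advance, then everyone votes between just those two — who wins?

Round 1 first-place votes: C 21, A 39, E 20, D 0, B 0.
A and C advance.
Runoff: A is preferred to C by 59 voters; C by 21.
A wins the runoff.

A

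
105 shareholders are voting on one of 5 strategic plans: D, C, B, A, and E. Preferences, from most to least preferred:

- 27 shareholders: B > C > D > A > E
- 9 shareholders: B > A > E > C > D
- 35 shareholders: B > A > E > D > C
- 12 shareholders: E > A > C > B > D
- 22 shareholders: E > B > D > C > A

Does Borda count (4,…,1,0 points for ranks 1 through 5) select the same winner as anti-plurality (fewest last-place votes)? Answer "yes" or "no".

yes

Borda — scores: D 133, C 136, B 362, A 195, E 224. Winner: B.
Anti-plurality — last-place votes: D 21, C 35, B 0, A 22, E 27. Winner: B.
The two methods agree.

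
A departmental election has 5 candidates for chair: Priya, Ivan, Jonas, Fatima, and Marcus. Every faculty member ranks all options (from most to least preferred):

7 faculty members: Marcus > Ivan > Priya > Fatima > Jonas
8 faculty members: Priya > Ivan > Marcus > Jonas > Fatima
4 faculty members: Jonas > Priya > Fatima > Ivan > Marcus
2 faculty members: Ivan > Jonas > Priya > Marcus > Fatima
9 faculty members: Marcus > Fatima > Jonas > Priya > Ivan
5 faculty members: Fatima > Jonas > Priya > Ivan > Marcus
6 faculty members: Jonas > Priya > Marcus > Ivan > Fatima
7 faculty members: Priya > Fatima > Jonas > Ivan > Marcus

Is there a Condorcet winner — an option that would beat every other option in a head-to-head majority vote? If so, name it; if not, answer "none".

Checking pairwise contests:
Jonas beats Priya 26–22.
Priya beats Ivan 39–9.
Fatima beats Jonas 28–20.
Priya beats Fatima 34–14.
Priya beats Marcus 32–16.
Every option loses at least one head-to-head, so there is no Condorcet winner.

none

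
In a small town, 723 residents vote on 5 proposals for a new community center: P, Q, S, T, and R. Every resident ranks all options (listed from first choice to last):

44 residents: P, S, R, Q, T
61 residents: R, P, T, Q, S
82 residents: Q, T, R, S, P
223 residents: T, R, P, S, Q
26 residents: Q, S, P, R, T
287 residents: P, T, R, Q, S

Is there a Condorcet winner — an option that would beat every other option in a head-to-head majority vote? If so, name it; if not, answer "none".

Checking pairwise contests:
R beats P 366–357.
P beats Q 615–108.
P beats S 615–108.
P beats T 418–305.
T beats R 592–131.
Every option loses at least one head-to-head, so there is no Condorcet winner.

none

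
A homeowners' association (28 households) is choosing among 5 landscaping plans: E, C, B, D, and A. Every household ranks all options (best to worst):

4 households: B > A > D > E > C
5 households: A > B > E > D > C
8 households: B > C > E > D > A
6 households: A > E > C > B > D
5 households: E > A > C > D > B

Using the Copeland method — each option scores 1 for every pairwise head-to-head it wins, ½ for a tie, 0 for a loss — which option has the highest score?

E: beats C and D; loses to B and A → score 2.
C: beats D; loses to E, B, and A → score 1.
B: beats E, C, and D; loses to A → score 3.
D: loses to E, C, B, and A → score 0.
A: beats E, C, B, and D → score 4.
A has the best pairwise record.

A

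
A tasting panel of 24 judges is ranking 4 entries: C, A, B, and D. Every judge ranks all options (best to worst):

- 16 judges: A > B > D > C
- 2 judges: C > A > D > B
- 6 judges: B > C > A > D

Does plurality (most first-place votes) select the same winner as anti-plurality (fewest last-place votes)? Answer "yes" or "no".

Plurality — first-place votes: C 2, A 16, B 6, D 0. Winner: A.
Anti-plurality — last-place votes: C 16, A 0, B 2, D 6. Winner: A.
The two methods agree.

yes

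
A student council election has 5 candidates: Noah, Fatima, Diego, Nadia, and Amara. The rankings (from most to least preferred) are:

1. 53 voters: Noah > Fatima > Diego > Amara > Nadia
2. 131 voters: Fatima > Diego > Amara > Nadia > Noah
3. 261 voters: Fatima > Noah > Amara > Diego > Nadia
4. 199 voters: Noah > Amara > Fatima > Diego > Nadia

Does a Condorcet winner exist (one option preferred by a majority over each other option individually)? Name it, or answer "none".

Fatima

Fatima vs Noah: 392–252 for Fatima.
Fatima vs Diego: 644–0 for Fatima.
Fatima vs Nadia: 644–0 for Fatima.
Fatima vs Amara: 445–199 for Fatima.
Fatima beats every other option head-to-head.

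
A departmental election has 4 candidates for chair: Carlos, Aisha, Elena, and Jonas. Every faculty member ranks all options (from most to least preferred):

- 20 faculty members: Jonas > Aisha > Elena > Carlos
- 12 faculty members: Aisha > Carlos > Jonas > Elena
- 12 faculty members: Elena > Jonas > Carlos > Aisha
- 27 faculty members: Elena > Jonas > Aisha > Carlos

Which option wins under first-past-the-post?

Elena

First-place votes: Carlos 0, Aisha 12, Elena 39, Jonas 20.
Elena has the most first-place votes.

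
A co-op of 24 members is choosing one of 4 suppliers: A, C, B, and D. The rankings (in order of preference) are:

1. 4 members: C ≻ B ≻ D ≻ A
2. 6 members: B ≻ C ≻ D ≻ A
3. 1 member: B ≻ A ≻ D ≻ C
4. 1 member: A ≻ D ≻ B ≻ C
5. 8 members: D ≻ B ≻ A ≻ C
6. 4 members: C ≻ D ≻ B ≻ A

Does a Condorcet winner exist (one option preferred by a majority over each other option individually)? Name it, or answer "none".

none

Checking pairwise contests:
C beats A 14–10.
B beats C 16–8.
D beats B 13–11.
C beats D 14–10.
Every option loses at least one head-to-head, so there is no Condorcet winner.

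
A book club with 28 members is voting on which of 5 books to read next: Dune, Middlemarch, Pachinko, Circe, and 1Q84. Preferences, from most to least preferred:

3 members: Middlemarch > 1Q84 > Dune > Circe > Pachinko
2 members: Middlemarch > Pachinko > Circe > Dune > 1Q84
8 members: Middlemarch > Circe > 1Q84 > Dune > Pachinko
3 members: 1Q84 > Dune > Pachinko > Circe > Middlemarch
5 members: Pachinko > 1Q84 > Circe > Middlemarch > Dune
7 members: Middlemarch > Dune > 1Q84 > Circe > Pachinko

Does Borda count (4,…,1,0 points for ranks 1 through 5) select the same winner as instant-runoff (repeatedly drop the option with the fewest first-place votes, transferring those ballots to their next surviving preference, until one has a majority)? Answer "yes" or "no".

yes

Borda — scores: Dune 46, Middlemarch 85, Pachinko 32, Circe 51, 1Q84 66. Winner: Middlemarch.
Instant-runoff — R1 Dune 0, Middlemarch 20, Pachinko 5, Circe 0, 1Q84 3 (Middlemarch winner). Winner: Middlemarch.
The two methods agree.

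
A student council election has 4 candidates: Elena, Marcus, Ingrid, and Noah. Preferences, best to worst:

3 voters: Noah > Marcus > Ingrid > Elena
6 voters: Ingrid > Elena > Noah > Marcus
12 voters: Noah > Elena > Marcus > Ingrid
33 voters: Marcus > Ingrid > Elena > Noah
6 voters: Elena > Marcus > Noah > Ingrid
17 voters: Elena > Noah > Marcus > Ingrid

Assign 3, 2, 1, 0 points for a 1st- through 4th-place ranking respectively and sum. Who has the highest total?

Elena: 3·0 + 6·2 + 12·2 + 33·1 + 6·3 + 17·3 = 138
Marcus: 3·2 + 6·0 + 12·1 + 33·3 + 6·2 + 17·1 = 146
Ingrid: 3·1 + 6·3 + 12·0 + 33·2 + 6·0 + 17·0 = 87
Noah: 3·3 + 6·1 + 12·3 + 33·0 + 6·1 + 17·2 = 91
Marcus has the highest Borda score (146).

Marcus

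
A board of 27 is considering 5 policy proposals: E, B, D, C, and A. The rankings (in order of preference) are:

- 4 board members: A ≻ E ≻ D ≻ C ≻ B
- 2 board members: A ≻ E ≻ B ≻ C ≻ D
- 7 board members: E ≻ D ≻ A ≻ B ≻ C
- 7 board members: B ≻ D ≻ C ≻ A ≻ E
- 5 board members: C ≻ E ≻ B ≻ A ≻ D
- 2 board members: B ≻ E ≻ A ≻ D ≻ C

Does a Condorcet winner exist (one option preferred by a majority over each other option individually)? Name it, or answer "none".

E vs B: 18–9 for E.
E vs D: 20–7 for E.
E vs C: 15–12 for E.
E vs A: 14–13 for E.
E beats every other option head-to-head.

E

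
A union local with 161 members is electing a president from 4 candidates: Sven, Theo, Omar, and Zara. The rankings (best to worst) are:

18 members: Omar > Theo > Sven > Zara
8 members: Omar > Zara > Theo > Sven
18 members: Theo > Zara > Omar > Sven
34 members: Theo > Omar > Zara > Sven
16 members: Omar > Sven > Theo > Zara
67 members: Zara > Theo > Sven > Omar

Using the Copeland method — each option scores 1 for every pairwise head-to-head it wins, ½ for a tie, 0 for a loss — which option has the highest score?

Sven: loses to Theo, Omar, and Zara → score 0.
Theo: beats Sven, Omar, and Zara → score 3.
Omar: beats Sven; loses to Theo and Zara → score 1.
Zara: beats Sven and Omar; loses to Theo → score 2.
Theo has the best pairwise record.

Theo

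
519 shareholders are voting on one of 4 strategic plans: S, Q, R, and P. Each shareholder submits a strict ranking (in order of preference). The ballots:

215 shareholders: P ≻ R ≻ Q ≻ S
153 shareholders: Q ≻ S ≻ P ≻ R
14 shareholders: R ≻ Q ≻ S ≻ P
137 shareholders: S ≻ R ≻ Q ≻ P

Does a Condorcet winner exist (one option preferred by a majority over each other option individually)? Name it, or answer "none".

Checking pairwise contests:
Q beats S 382–137.
R beats Q 366–153.
S beats R 290–229.
S beats P 304–215.
Every option loses at least one head-to-head, so there is no Condorcet winner.

none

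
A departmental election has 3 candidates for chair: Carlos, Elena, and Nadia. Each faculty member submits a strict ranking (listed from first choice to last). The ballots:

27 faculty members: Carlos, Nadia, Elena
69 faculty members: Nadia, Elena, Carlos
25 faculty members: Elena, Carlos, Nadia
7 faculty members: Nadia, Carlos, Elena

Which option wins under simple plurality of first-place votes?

Nadia

First-place votes: Carlos 27, Elena 25, Nadia 76.
Nadia has the most first-place votes.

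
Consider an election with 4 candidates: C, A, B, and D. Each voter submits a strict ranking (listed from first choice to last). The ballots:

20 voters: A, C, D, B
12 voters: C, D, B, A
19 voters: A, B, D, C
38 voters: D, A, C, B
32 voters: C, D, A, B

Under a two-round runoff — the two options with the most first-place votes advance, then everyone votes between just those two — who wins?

Round 1 first-place votes: C 44, A 39, B 0, D 38.
C and A advance.
Runoff: C is preferred to A by 44 voters; A by 77.
A wins the runoff.

A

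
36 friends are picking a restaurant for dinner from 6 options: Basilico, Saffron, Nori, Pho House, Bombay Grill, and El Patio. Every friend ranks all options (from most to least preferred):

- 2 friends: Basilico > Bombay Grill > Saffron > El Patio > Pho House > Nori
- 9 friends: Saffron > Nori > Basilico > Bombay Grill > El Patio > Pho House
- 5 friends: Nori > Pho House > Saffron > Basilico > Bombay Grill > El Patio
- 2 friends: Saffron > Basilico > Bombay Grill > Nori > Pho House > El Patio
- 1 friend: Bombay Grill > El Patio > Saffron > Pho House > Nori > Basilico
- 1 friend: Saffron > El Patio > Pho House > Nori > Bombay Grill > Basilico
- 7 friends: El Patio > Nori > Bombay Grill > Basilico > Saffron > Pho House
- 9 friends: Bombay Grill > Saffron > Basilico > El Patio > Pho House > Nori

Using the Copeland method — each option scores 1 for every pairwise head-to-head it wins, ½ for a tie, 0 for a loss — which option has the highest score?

Basilico: beats Pho House and El Patio; ties Bombay Grill; loses to Saffron and Nori → score 2.5.
Saffron: beats Basilico, Nori, Pho House, and El Patio; loses to Bombay Grill → score 4.
Nori: beats Basilico, Pho House, and Bombay Grill; loses to Saffron and El Patio → score 3.
Pho House: loses to Basilico, Saffron, Nori, Bombay Grill, and El Patio → score 0.
Bombay Grill: beats Saffron, Pho House, and El Patio; ties Basilico; loses to Nori → score 3.5.
El Patio: beats Nori and Pho House; loses to Basilico, Saffron, and Bombay Grill → score 2.
Saffron has the best pairwise record.

Saffron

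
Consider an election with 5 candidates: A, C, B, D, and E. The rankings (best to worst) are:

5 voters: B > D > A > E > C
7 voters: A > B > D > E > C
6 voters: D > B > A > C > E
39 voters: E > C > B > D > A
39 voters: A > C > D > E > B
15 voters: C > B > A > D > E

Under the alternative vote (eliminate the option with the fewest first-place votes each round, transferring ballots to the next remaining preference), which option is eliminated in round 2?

Round 1: A 46, C 15, B 5, D 6, E 39. Eliminate B.
Round 2: A 46, C 15, D 11, E 39. Eliminate D.

D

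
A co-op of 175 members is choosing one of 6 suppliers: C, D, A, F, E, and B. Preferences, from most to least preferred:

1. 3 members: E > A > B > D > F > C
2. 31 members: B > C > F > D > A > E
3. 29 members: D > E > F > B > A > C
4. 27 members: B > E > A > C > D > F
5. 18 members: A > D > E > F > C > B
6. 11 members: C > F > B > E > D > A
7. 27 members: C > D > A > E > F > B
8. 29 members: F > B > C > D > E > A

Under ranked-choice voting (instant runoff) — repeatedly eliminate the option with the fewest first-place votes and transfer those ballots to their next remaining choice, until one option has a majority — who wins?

B

Round 1: C 38, D 29, A 18, F 29, E 3, B 58. Eliminate E.
Round 2: C 38, D 29, A 21, F 29, B 58. Eliminate A.
Round 3: C 38, D 47, F 29, B 61. Eliminate F.
Round 4: C 38, D 47, B 90. B has a majority.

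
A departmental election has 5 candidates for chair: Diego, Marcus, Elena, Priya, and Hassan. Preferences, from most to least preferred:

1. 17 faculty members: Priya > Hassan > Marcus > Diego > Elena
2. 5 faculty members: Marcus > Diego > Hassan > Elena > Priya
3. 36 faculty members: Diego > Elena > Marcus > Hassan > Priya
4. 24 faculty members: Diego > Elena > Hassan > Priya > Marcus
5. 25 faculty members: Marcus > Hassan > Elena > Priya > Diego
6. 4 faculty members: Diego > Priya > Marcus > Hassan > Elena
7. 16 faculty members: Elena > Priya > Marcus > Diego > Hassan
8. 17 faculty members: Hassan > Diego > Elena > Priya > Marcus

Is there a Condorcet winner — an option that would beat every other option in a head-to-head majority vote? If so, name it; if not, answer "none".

Diego

Diego vs Marcus: 81–63 for Diego.
Diego vs Elena: 103–41 for Diego.
Diego vs Priya: 86–58 for Diego.
Diego vs Hassan: 85–59 for Diego.
Diego beats every other option head-to-head.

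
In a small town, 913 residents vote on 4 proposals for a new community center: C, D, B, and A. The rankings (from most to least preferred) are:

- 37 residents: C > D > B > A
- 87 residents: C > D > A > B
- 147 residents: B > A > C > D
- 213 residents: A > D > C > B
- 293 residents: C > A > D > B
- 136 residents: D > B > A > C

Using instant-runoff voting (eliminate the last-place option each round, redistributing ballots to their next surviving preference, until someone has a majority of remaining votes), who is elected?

C

Round 1: C 417, D 136, B 147, A 213. Eliminate D.
Round 2: C 417, B 283, A 213. Eliminate A.
Round 3: C 630, B 283. C has a majority.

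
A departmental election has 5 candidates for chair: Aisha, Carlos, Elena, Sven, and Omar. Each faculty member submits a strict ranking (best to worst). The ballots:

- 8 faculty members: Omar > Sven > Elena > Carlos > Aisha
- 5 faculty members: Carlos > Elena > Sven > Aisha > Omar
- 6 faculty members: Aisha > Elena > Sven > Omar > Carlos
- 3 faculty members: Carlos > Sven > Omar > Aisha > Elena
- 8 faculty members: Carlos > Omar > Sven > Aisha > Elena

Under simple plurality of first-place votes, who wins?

First-place votes: Aisha 6, Carlos 16, Elena 0, Sven 0, Omar 8.
Carlos has the most first-place votes.

Carlos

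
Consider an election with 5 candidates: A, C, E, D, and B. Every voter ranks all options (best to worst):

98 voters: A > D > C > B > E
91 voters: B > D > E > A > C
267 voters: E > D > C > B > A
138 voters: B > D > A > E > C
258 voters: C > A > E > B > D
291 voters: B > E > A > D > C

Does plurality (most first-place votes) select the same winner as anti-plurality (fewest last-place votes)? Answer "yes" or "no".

Plurality — first-place votes: A 98, C 258, E 267, D 0, B 520. Winner: B.
Anti-plurality — last-place votes: A 267, C 520, E 98, D 258, B 0. Winner: B.
The two methods agree.

yes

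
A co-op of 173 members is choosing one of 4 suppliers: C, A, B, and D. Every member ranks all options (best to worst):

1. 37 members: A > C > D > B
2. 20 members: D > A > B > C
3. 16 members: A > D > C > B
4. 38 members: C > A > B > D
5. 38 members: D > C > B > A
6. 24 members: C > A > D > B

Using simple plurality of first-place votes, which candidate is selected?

C

First-place votes: C 62, A 53, B 0, D 58.
C has the most first-place votes.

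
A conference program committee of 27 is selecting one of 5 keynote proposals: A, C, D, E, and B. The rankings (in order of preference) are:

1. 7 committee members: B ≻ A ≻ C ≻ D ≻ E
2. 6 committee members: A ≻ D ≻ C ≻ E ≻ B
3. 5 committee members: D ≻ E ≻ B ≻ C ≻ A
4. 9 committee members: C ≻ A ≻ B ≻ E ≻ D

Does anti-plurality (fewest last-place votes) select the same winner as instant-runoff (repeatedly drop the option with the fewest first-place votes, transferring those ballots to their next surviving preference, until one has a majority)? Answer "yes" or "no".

Anti-plurality — last-place votes: A 5, C 0, D 9, E 7, B 6. Winner: C.
Instant-runoff — R1 A 6, C 9, D 5, E 0, B 7 (E out); R2 A 6, C 9, D 5, B 7 (D out); R3 A 6, C 9, B 12 (A out); R4 C 15, B 12 (C winner). Winner: C.
The two methods agree.

yes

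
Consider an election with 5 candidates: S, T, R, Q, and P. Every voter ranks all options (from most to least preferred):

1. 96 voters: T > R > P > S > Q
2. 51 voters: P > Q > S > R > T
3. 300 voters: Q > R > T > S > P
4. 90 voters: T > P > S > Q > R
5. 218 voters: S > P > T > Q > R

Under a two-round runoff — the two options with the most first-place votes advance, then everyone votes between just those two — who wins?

S

Round 1 first-place votes: S 218, T 186, R 0, Q 300, P 51.
Q and S advance.
Runoff: Q is preferred to S by 351 voters; S by 404.
S wins the runoff.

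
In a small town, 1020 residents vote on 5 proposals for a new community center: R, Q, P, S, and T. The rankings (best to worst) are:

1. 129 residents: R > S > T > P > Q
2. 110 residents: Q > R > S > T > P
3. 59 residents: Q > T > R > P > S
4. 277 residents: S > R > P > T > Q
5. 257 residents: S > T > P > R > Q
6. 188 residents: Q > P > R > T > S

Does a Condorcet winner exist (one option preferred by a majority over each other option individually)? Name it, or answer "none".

S vs R: 534–486 for S.
S vs Q: 663–357 for S.
S vs P: 773–247 for S.
S vs T: 773–247 for S.
S beats every other option head-to-head.

S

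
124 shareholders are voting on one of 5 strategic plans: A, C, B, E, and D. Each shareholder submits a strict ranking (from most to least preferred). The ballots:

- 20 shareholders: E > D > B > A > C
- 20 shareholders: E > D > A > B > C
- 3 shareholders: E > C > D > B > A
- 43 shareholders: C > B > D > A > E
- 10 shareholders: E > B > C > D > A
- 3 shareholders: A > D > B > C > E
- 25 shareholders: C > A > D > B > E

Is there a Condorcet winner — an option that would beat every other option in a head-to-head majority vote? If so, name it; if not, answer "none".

C vs A: 81–43 for C.
C vs B: 71–53 for C.
C vs E: 71–53 for C.
C vs D: 81–43 for C.
C beats every other option head-to-head.

C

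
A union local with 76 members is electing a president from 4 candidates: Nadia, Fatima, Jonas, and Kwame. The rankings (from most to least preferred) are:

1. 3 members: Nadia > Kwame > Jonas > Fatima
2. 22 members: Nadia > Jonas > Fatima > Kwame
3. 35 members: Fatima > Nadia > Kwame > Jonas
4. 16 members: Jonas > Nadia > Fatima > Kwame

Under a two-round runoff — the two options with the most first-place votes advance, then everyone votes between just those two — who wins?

Round 1 first-place votes: Nadia 25, Fatima 35, Jonas 16, Kwame 0.
Fatima and Nadia advance.
Runoff: Fatima is preferred to Nadia by 35 voters; Nadia by 41.
Nadia wins the runoff.

Nadia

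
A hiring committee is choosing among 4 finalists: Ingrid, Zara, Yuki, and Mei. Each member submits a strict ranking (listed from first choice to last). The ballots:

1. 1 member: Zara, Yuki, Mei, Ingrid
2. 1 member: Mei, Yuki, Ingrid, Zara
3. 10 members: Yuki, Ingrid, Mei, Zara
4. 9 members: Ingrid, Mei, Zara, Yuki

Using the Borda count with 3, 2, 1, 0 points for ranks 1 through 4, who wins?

Ingrid

Ingrid: 1·0 + 1·1 + 10·2 + 9·3 = 48
Zara: 1·3 + 1·0 + 10·0 + 9·1 = 12
Yuki: 1·2 + 1·2 + 10·3 + 9·0 = 34
Mei: 1·1 + 1·3 + 10·1 + 9·2 = 32
Ingrid has the highest Borda score (48).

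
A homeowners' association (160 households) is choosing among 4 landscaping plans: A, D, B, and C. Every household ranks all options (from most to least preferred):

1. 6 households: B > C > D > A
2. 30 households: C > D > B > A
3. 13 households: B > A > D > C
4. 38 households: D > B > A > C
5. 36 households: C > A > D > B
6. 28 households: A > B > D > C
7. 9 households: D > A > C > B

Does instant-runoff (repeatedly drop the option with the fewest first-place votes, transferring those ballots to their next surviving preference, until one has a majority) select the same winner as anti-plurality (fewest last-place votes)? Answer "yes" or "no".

yes

Instant-runoff — R1 A 28, D 47, B 19, C 66 (B out); R2 A 41, D 47, C 72 (A out); R3 D 88, C 72 (D winner). Winner: D.
Anti-plurality — last-place votes: A 36, D 0, B 45, C 79. Winner: D.
The two methods agree.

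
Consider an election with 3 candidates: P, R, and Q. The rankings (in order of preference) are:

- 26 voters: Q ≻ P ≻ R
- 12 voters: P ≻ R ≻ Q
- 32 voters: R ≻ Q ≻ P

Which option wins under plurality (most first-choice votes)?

First-place votes: P 12, R 32, Q 26.
R has the most first-place votes.

R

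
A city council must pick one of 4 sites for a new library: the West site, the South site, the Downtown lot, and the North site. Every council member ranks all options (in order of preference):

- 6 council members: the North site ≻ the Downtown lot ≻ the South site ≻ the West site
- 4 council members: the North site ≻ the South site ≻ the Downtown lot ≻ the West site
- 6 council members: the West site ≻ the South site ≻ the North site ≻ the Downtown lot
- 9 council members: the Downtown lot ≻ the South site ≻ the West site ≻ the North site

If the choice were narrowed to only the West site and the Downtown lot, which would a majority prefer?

the Downtown lot

Voters preferring the West site to the Downtown lot: 6; preferring the Downtown lot to the West site: 19.
the Downtown lot wins the head-to-head.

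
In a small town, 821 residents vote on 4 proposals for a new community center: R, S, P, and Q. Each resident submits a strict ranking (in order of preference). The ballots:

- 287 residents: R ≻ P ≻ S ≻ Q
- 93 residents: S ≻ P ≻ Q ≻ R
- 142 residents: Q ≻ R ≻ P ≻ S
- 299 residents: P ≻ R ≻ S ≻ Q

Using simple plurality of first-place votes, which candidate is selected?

P

First-place votes: R 287, S 93, P 299, Q 142.
P has the most first-place votes.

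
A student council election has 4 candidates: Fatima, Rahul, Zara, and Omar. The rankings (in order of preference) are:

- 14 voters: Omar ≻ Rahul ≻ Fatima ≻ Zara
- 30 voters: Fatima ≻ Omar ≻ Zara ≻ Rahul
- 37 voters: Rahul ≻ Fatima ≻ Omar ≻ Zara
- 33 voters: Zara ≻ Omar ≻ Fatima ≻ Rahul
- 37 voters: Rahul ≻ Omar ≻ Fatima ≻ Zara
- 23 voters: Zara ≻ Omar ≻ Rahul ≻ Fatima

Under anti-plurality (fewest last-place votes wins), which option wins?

Omar

Last-place votes: Fatima 23, Rahul 63, Zara 88, Omar 0.
Omar is ranked last by the fewest voters, so Omar wins.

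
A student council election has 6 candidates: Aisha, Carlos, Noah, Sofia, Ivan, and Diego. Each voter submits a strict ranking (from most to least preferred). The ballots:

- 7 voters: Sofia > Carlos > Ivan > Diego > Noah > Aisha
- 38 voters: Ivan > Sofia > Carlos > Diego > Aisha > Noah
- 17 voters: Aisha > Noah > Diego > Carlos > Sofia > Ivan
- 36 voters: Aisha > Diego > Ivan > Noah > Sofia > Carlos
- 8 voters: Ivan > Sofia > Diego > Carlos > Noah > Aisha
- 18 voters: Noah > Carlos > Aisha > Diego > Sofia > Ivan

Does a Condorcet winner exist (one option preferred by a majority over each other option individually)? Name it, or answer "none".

Checking pairwise contests:
Carlos beats Aisha 71–53.
Noah beats Carlos 71–53.
Aisha beats Noah 91–33.
Aisha beats Sofia 71–53.
Aisha beats Ivan 71–53.
Aisha beats Diego 71–53.
Every option loses at least one head-to-head, so there is no Condorcet winner.

none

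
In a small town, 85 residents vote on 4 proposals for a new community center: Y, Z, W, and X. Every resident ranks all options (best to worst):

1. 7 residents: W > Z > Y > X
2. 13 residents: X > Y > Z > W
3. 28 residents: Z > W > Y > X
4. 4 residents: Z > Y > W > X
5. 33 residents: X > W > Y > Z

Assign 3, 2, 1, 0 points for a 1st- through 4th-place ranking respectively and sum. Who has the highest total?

W

Y: 7·1 + 13·2 + 28·1 + 4·2 + 33·1 = 102
Z: 7·2 + 13·1 + 28·3 + 4·3 + 33·0 = 123
W: 7·3 + 13·0 + 28·2 + 4·1 + 33·2 = 147
X: 7·0 + 13·3 + 28·0 + 4·0 + 33·3 = 138
W has the highest Borda score (147).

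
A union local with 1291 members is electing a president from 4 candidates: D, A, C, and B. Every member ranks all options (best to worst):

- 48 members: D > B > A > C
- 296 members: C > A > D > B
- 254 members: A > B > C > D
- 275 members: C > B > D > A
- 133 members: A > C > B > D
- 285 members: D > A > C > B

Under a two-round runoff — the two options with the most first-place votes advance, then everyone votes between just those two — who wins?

A

Round 1 first-place votes: D 333, A 387, C 571, B 0.
C and A advance.
Runoff: C is preferred to A by 571 voters; A by 720.
A wins the runoff.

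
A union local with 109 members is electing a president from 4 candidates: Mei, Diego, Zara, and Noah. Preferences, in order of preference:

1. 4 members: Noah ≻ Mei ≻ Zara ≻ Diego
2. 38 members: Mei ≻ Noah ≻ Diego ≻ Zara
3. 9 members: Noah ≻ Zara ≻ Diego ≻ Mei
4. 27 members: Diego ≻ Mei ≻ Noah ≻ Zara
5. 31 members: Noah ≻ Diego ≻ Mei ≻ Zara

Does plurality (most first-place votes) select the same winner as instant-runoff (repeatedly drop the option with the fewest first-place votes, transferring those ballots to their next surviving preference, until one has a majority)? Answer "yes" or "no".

Plurality — first-place votes: Mei 38, Diego 27, Zara 0, Noah 44. Winner: Noah.
Instant-runoff — R1 Mei 38, Diego 27, Zara 0, Noah 44 (Zara out); R2 Mei 38, Diego 27, Noah 44 (Diego out); R3 Mei 65, Noah 44 (Mei winner). Winner: Mei.
The two methods disagree.

no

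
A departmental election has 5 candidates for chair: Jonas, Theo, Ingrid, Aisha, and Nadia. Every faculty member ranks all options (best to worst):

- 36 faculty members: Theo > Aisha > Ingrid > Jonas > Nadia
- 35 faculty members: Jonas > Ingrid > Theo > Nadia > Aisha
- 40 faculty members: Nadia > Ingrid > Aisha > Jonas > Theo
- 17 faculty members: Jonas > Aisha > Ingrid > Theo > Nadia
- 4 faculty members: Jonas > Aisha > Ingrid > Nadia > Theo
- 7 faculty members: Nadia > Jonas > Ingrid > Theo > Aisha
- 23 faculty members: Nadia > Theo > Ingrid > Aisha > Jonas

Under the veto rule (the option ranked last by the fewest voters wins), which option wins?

Last-place votes: Jonas 23, Theo 44, Ingrid 0, Aisha 42, Nadia 53.
Ingrid is ranked last by the fewest voters, so Ingrid wins.

Ingrid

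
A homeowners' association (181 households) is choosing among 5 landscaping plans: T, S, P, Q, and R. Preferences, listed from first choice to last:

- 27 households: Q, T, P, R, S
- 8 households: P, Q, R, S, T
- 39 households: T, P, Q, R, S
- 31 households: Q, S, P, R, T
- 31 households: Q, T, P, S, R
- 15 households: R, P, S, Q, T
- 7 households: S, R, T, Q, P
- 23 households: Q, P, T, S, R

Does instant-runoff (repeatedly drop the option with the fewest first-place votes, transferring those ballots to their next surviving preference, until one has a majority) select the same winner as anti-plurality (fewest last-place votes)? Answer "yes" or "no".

yes

Instant-runoff — R1 T 39, S 7, P 8, Q 112, R 15 (Q winner). Winner: Q.
Anti-plurality — last-place votes: T 54, S 66, P 7, Q 0, R 54. Winner: Q.
The two methods agree.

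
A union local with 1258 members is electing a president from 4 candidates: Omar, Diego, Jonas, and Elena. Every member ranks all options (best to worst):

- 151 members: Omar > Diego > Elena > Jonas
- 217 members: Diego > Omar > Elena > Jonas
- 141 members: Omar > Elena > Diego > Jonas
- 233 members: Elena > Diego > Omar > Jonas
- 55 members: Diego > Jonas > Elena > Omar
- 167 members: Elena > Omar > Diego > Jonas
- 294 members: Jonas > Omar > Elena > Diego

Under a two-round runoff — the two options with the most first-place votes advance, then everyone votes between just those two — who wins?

Elena

Round 1 first-place votes: Omar 292, Diego 272, Jonas 294, Elena 400.
Elena and Jonas advance.
Runoff: Elena is preferred to Jonas by 909 voters; Jonas by 349.
Elena wins the runoff.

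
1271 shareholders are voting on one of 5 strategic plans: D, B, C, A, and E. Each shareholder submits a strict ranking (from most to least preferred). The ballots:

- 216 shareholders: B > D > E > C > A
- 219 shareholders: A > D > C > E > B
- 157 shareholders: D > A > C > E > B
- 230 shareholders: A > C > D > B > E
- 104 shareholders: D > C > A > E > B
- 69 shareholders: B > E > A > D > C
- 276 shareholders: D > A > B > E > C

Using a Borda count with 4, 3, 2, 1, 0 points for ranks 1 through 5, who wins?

D: 216·3 + 219·3 + 157·4 + 230·2 + 104·4 + 69·1 + 276·4 = 3982
B: 216·4 + 219·0 + 157·0 + 230·1 + 104·0 + 69·4 + 276·2 = 1922
C: 216·1 + 219·2 + 157·2 + 230·3 + 104·3 + 69·0 + 276·0 = 1970
A: 216·0 + 219·4 + 157·3 + 230·4 + 104·2 + 69·2 + 276·3 = 3441
E: 216·2 + 219·1 + 157·1 + 230·0 + 104·1 + 69·3 + 276·1 = 1395
D has the highest Borda score (3982).

D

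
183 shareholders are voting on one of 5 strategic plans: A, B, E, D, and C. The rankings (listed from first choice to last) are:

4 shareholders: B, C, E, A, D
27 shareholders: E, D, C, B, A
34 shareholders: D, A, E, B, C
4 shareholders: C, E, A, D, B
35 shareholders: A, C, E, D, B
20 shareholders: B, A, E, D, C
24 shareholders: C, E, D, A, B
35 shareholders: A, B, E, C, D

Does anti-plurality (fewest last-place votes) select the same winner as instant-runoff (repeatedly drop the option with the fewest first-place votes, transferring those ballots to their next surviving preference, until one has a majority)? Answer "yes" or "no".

no

Anti-plurality — last-place votes: A 27, B 63, E 0, D 39, C 54. Winner: E.
Instant-runoff — R1 A 70, B 24, E 27, D 34, C 28 (B out); R2 A 90, E 27, D 34, C 32 (E out); R3 A 90, D 61, C 32 (C out); R4 A 98, D 85 (A winner). Winner: A.
The two methods disagree.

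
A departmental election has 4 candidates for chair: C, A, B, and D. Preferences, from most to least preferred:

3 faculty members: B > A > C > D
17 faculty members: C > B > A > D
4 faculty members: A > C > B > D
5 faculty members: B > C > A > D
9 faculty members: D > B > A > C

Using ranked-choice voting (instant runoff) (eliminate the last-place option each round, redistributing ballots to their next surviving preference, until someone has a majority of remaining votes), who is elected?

C

Round 1: C 17, A 4, B 8, D 9. Eliminate A.
Round 2: C 21, B 8, D 9. C has a majority.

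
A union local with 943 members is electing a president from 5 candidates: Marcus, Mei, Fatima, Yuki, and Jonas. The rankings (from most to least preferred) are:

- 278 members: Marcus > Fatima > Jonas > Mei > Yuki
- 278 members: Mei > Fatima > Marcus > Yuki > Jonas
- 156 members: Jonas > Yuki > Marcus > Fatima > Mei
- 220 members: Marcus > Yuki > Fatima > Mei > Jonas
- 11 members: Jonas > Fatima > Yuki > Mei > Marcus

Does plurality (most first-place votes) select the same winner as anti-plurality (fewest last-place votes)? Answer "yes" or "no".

Plurality — first-place votes: Marcus 498, Mei 278, Fatima 0, Yuki 0, Jonas 167. Winner: Marcus.
Anti-plurality — last-place votes: Marcus 11, Mei 156, Fatima 0, Yuki 278, Jonas 498. Winner: Fatima.
The two methods disagree.

no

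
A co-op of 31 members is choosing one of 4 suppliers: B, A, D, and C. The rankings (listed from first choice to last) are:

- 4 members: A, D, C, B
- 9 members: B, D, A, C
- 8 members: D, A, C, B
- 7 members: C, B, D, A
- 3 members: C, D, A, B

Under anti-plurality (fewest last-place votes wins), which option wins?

D

Last-place votes: B 15, A 7, D 0, C 9.
D is ranked last by the fewest voters, so D wins.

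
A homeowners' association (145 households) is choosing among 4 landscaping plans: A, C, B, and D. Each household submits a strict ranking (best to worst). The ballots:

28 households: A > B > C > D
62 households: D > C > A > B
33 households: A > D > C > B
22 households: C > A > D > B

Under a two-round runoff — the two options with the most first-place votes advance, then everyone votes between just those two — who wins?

Round 1 first-place votes: A 61, C 22, B 0, D 62.
D and A advance.
Runoff: D is preferred to A by 62 voters; A by 83.
A wins the runoff.

A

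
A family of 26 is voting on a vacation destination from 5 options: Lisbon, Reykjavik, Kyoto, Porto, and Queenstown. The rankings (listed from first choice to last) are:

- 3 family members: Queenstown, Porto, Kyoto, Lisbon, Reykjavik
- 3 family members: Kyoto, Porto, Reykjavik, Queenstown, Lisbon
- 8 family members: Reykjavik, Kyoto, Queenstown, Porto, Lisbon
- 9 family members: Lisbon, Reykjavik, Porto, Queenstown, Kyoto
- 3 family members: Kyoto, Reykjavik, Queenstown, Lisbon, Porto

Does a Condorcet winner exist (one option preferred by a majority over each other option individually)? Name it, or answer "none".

Reykjavik vs Lisbon: 14–12 for Reykjavik.
Reykjavik vs Kyoto: 17–9 for Reykjavik.
Reykjavik vs Porto: 20–6 for Reykjavik.
Reykjavik vs Queenstown: 23–3 for Reykjavik.
Reykjavik beats every other option head-to-head.

Reykjavik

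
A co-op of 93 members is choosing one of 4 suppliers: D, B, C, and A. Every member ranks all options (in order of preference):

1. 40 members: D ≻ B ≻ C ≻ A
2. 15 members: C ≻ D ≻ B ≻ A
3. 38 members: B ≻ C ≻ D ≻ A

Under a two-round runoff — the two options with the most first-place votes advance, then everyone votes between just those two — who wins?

Round 1 first-place votes: D 40, B 38, C 15, A 0.
D and B advance.
Runoff: D is preferred to B by 55 voters; B by 38.
D wins the runoff.

D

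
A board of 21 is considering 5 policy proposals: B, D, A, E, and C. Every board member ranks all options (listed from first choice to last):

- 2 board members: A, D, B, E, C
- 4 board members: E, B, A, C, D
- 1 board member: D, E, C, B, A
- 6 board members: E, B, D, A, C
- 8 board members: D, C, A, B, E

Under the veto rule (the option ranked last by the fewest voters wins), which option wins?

B

Last-place votes: B 0, D 4, A 1, E 8, C 8.
B is ranked last by the fewest voters, so B wins.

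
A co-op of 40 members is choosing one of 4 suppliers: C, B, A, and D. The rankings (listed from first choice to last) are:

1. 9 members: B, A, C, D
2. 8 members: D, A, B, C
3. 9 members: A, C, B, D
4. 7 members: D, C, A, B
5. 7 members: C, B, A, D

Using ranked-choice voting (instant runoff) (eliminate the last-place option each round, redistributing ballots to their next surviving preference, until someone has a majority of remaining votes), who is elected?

B

Round 1: C 7, B 9, A 9, D 15. Eliminate C.
Round 2: B 16, A 9, D 15. Eliminate A.
Round 3: B 25, D 15. B has a majority.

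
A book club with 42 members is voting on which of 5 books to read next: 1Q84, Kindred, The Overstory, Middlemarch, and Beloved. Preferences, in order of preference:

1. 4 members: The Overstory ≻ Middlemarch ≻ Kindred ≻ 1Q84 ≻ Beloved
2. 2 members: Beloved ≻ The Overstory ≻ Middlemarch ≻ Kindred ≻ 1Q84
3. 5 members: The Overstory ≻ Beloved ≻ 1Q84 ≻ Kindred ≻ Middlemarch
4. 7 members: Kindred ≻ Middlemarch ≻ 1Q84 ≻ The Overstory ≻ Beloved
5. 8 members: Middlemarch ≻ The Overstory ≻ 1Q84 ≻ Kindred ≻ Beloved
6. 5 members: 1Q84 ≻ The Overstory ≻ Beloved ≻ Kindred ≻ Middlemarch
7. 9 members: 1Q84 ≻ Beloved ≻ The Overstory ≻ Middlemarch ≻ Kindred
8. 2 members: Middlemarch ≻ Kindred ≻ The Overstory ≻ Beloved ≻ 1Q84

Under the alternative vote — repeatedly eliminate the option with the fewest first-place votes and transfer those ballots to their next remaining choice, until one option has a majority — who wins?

Round 1: 1Q84 14, Kindred 7, The Overstory 9, Middlemarch 10, Beloved 2. Eliminate Beloved.
Round 2: 1Q84 14, Kindred 7, The Overstory 11, Middlemarch 10. Eliminate Kindred.
Round 3: 1Q84 14, The Overstory 11, Middlemarch 17. Eliminate The Overstory.
Round 4: 1Q84 19, Middlemarch 23. Middlemarch has a majority.

Middlemarch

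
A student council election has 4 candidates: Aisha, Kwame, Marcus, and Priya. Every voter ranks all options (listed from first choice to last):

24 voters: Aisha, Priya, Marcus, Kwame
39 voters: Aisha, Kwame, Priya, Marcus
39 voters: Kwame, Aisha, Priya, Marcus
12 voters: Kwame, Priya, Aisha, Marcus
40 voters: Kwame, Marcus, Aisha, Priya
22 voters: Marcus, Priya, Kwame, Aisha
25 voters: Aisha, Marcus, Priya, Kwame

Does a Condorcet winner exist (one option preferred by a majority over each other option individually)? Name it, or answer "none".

Kwame

Kwame vs Aisha: 113–88 for Kwame.
Kwame vs Marcus: 130–71 for Kwame.
Kwame vs Priya: 130–71 for Kwame.
Kwame beats every other option head-to-head.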